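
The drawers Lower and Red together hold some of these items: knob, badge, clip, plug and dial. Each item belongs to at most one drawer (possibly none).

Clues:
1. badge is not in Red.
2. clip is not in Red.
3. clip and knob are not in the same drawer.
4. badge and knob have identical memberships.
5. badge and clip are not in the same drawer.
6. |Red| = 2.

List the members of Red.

Red = {dial, plug}

From (1): badge ∉ Red.
From (2): clip ∉ Red.
(4): knob matches badge: knob ∉ Red.
(6): only 2 candidates remain for Red, so all are in.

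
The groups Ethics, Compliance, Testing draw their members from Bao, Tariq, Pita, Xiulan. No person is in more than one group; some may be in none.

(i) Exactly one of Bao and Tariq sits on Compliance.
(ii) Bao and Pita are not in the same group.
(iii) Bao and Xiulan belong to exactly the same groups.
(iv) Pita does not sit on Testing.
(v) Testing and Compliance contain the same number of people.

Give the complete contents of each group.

From (iv): Pita ∉ Testing.
Suppose Bao ∈ Ethics: no assignment then satisfies all the clues, so Bao ∉ Ethics.

Ethics = {}; Compliance = {Pita, Tariq}; Testing = {Bao, Xiulan}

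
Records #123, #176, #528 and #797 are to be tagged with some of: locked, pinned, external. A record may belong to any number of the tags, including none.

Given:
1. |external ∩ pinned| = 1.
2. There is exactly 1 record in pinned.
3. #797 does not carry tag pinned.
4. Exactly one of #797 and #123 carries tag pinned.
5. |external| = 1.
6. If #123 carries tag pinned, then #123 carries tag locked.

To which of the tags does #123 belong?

From (3): #797 ∉ pinned.
(4) (exactly one): #123 ∈ pinned.
(6): #123 ∈ locked.
(2): pinned already has 1, so the rest are out.
Suppose #123 ∉ external: no assignment then satisfies all the clues, so #123 ∈ external.

#123: external, locked, pinned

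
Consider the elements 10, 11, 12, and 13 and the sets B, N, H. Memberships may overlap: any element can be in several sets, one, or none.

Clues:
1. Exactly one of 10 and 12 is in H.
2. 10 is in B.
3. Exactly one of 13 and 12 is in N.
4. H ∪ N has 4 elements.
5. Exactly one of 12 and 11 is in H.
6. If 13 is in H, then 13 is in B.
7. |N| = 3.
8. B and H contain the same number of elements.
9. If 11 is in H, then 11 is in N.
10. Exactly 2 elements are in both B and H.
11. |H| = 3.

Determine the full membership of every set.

B = {10, 12, 13}; N = {10, 11, 12}; H = {10, 11, 13}

From (2): 10 ∈ B.
Suppose 10 ∉ N: no assignment then satisfies all the clues, so 10 ∈ N.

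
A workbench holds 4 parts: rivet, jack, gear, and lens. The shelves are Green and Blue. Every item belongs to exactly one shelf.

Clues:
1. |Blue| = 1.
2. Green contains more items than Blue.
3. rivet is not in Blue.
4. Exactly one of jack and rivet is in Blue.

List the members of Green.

Green = {gear, lens, rivet}

From (3): rivet ∉ Blue.
(4) (exactly one): jack ∈ Blue.
Only one shelf left: rivet ∈ Green.
(1): Blue already has 1, so the rest are out.
Only one shelf left: gear ∈ Green.
Only one shelf left: lens ∈ Green.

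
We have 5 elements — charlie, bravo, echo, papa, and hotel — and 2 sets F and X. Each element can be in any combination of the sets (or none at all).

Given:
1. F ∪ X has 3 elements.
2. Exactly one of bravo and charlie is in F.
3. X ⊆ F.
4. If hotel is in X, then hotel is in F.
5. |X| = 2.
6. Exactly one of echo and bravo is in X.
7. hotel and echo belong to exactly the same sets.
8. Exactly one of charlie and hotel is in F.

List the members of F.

F = {bravo, echo, hotel}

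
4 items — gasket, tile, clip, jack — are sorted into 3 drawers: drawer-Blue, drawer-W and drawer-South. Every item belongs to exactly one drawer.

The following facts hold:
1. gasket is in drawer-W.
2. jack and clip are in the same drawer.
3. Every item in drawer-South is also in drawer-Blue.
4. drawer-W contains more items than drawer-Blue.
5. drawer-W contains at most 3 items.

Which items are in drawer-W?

drawer-W = {clip, gasket, jack}

From (1): gasket ∈ drawer-W.
Suppose tile ∈ drawer-W: no assignment then satisfies all the clues, so tile ∉ drawer-W.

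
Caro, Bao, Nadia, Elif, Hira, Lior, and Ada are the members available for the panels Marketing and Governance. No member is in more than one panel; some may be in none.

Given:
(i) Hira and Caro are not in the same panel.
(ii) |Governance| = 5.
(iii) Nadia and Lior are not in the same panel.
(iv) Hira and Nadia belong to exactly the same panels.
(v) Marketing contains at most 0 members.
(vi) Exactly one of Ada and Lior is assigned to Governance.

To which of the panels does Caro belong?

Caro: none

(v): Marketing already has 0, so the rest are out.
Suppose Caro ∈ Governance: no assignment then satisfies all the clues, so Caro ∉ Governance.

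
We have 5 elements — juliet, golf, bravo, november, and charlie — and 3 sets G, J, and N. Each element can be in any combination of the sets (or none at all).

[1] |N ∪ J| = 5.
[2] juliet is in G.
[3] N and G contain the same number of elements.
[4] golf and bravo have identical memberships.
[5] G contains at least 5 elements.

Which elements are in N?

N = {bravo, charlie, golf, juliet, november}

From (2): juliet ∈ G.
(5): only 5 candidates remain for G, so all are in.
Suppose juliet ∉ N: no assignment then satisfies all the clues, so juliet ∈ N.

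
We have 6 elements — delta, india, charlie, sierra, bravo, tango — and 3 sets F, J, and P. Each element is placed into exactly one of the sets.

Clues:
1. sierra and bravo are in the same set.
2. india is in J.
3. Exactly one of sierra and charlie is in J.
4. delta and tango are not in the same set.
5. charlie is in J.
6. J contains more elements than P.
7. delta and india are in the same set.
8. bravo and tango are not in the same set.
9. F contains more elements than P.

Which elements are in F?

F = {bravo, sierra}

From (2): india ∈ J.
From (5): charlie ∈ J.
(3) (exactly one): sierra ∉ J.
(7): delta matches india: delta ∉ F.
(7): delta matches india: delta ∈ J.
(1): bravo matches sierra: bravo ∉ J.
(4): tango ∉ J.
Suppose sierra ∉ F: no assignment then satisfies all the clues, so sierra ∈ F.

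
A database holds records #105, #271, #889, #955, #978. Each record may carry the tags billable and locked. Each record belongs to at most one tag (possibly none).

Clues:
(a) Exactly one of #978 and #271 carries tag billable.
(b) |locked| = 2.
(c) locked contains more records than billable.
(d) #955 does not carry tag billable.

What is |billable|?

1

From (d): #955 ∉ billable.
Suppose #105 ∈ billable: no assignment then satisfies all the clues, so #105 ∉ billable.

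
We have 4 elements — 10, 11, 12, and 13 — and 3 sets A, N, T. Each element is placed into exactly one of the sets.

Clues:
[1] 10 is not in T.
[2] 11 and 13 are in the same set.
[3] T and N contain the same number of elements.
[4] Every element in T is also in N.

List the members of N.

N = {}

From (1): 10 ∉ T.
Suppose 10 ∈ N: no assignment then satisfies all the clues, so 10 ∉ N.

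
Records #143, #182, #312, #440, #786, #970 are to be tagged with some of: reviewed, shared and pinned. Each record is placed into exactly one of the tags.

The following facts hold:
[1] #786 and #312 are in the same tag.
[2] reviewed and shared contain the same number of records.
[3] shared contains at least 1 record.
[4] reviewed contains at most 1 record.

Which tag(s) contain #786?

#786: pinned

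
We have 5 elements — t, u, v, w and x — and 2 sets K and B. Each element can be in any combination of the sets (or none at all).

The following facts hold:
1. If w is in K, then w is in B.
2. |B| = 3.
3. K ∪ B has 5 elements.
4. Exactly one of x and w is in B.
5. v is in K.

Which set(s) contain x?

x: K

From (5): v ∈ K.
Suppose x ∉ K: no assignment then satisfies all the clues, so x ∈ K.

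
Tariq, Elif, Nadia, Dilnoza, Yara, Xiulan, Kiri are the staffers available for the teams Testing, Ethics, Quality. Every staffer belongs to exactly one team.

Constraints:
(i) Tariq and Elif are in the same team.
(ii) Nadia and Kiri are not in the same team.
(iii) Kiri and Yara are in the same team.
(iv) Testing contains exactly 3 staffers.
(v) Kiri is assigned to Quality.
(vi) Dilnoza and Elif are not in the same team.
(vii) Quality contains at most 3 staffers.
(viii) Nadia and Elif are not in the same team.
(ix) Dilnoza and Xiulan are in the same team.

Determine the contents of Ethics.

Ethics = {Elif, Tariq}

From (v): Kiri ∈ Quality.
(ii): Nadia ∉ Quality.
(iii): Yara matches Kiri: Yara ∉ Testing.
(iii): Yara matches Kiri: Yara ∉ Ethics.
(iii): Yara matches Kiri: Yara ∈ Quality.
Suppose Tariq ∉ Ethics: no assignment then satisfies all the clues, so Tariq ∈ Ethics.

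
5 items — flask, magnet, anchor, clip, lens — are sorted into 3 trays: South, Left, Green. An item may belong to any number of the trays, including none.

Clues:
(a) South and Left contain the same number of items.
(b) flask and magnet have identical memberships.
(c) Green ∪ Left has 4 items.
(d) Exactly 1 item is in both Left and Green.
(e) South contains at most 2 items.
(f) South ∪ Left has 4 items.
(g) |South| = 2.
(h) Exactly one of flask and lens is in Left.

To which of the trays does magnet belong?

magnet: Green, South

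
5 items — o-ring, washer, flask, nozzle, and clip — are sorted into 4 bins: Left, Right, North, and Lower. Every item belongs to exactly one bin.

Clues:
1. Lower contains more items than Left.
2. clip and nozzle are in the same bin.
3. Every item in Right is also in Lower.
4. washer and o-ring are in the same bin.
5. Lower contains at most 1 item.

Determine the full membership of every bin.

Left = {}; Right = {}; North = {clip, nozzle, o-ring, washer}; Lower = {flask}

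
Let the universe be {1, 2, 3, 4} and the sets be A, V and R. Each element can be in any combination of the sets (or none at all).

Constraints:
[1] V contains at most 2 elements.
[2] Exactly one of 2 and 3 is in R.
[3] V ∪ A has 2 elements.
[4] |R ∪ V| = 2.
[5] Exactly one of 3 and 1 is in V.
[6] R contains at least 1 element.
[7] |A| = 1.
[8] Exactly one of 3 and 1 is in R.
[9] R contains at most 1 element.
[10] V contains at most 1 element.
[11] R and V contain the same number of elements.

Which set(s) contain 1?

1: V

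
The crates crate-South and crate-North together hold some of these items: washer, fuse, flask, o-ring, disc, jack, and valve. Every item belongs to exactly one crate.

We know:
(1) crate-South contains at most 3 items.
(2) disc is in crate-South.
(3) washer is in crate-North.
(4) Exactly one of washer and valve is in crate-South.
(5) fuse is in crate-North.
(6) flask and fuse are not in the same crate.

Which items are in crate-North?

From (2): disc ∈ crate-South.
From (3): washer ∈ crate-North.
From (5): fuse ∈ crate-North.
(4) (exactly one): valve ∈ crate-South.
(6): flask ∉ crate-North.
Only one crate left: flask ∈ crate-South.
(1): crate-South already has 3, so the rest are out.
Only one crate left: o-ring ∈ crate-North.
Only one crate left: jack ∈ crate-North.

crate-North = {fuse, jack, o-ring, washer}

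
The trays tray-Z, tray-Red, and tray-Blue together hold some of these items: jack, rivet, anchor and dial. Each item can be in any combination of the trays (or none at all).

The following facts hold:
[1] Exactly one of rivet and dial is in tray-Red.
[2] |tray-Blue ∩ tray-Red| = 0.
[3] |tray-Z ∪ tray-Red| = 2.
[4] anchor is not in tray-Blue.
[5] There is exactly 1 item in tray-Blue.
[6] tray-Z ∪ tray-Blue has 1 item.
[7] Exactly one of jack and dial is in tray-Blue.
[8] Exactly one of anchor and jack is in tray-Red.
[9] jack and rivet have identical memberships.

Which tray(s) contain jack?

jack: tray-Red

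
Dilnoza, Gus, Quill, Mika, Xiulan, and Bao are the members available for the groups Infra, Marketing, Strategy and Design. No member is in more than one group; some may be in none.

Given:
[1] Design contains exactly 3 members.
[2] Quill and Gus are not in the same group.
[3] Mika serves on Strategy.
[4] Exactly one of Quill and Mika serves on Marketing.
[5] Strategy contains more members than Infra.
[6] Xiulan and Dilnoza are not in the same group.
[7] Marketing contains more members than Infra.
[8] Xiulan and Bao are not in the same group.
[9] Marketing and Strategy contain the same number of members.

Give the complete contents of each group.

Infra = {}; Marketing = {Quill}; Strategy = {Mika}; Design = {Bao, Dilnoza, Gus}

From (3): Mika ∈ Strategy.
(4) (exactly one): Quill ∈ Marketing.
(2): Gus ∉ Marketing.
Suppose Dilnoza ∈ Infra: no assignment then satisfies all the clues, so Dilnoza ∉ Infra.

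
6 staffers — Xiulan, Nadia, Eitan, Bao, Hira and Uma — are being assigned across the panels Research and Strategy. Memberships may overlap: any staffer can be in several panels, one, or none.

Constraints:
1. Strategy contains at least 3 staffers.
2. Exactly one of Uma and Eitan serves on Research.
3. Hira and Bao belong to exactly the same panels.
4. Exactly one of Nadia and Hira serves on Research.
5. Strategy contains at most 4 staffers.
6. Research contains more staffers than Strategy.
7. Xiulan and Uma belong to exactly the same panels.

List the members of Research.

Research = {Bao, Hira, Uma, Xiulan}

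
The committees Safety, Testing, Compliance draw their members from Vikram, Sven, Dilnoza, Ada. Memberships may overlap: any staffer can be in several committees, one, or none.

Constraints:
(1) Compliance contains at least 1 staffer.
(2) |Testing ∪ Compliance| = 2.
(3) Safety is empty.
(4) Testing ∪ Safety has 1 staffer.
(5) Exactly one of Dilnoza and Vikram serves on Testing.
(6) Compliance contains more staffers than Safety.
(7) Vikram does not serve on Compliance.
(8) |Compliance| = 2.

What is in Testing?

Testing = {Dilnoza}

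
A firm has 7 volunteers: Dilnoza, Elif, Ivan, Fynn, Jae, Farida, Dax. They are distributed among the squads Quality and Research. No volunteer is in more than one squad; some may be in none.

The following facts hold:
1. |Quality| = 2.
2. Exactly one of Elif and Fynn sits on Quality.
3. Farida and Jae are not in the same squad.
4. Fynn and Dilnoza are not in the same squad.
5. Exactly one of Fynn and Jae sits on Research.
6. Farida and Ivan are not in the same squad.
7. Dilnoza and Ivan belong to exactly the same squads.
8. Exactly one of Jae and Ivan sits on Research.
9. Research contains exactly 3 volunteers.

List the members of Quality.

Quality = {Farida, Fynn}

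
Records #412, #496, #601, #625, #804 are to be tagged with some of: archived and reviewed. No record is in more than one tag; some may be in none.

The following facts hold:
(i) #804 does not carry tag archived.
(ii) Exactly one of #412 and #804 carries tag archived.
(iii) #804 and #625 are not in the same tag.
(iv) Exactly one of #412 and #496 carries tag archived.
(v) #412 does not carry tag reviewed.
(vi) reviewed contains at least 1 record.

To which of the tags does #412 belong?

#412: archived

From (i): #804 ∉ archived.
From (v): #412 ∉ reviewed.
(ii) (exactly one): #412 ∈ archived.
(iv) (exactly one): #496 ∉ archived.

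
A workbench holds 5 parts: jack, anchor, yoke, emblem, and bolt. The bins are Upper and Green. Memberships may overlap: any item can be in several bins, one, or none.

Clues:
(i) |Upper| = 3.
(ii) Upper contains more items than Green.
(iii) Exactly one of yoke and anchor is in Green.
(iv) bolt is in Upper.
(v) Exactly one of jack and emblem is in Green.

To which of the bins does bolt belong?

bolt: Upper

From (iv): bolt ∈ Upper.
Suppose bolt ∈ Green: no assignment then satisfies all the clues, so bolt ∉ Green.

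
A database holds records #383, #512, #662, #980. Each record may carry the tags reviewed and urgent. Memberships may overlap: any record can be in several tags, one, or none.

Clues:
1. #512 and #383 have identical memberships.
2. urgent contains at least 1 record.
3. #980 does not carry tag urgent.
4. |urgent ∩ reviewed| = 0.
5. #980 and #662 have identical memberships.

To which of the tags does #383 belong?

#383: urgent

From (3): #980 ∉ urgent.
(5): #662 matches #980: #662 ∉ urgent.
Suppose #383 ∈ reviewed: no assignment then satisfies all the clues, so #383 ∉ reviewed.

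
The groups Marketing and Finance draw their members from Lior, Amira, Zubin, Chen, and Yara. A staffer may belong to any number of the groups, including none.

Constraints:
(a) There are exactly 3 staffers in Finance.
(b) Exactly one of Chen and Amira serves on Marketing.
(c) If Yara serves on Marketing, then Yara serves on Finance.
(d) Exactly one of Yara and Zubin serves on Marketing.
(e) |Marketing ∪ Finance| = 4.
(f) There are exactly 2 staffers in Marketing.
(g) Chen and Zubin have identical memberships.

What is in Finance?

Finance = {Chen, Yara, Zubin}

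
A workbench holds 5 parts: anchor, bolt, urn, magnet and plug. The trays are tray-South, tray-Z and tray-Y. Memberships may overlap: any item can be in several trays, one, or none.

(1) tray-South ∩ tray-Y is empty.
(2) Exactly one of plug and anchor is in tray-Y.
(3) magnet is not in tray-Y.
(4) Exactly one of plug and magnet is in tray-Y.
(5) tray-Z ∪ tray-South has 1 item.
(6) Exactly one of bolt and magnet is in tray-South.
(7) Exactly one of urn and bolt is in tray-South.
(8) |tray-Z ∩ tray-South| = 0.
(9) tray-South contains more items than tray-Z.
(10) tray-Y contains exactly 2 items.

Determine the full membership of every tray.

tray-South = {bolt}; tray-Z = {}; tray-Y = {plug, urn}

From (3): magnet ∉ tray-Y.
(4) (exactly one): plug ∈ tray-Y.
(1) (disjoint): plug ∉ tray-South.
(2) (exactly one): anchor ∉ tray-Y.
Suppose anchor ∈ tray-South: no assignment then satisfies all the clues, so anchor ∉ tray-South.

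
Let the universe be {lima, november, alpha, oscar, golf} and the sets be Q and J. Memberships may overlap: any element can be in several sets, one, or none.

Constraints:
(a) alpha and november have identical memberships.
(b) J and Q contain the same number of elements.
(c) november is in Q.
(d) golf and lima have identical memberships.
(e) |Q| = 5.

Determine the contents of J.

From (c): november ∈ Q.
(a): alpha matches november: alpha ∈ Q.
(e): only 5 candidates remain for Q, so all are in.
Suppose lima ∉ J: no assignment then satisfies all the clues, so lima ∈ J.

J = {alpha, golf, lima, november, oscar}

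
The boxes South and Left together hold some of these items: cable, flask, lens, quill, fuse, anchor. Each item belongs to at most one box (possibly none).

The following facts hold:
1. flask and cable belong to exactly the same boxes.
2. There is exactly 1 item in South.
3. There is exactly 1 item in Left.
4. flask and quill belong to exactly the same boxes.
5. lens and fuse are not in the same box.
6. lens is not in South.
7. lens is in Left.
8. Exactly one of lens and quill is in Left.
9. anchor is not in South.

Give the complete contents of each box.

South = {fuse}; Left = {lens}

From (6): lens ∉ South.
From (7): lens ∈ Left.
From (9): anchor ∉ South.
(3): Left already has 1, so the rest are out.
Suppose cable ∈ South: no assignment then satisfies all the clues, so cable ∉ South.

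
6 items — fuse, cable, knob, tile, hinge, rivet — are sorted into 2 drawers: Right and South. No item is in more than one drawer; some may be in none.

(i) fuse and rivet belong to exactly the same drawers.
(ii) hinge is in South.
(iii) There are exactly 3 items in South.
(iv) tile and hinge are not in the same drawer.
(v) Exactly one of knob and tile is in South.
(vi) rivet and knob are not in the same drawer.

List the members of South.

South = {cable, hinge, knob}

From (ii): hinge ∈ South.
(iv): tile ∉ South.
(v) (exactly one): knob ∈ South.
(vi): rivet ∉ South.
(i): fuse matches rivet: fuse ∉ South.
(iii): only 3 candidates remain for South, so all are in.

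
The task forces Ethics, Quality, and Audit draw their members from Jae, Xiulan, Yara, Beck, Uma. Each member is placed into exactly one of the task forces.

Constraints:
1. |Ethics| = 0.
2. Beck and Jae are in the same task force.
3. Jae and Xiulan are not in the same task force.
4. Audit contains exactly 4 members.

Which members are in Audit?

Audit = {Beck, Jae, Uma, Yara}

(1): Ethics already has 0, so the rest are out.
Suppose Jae ∉ Audit: no assignment then satisfies all the clues, so Jae ∈ Audit.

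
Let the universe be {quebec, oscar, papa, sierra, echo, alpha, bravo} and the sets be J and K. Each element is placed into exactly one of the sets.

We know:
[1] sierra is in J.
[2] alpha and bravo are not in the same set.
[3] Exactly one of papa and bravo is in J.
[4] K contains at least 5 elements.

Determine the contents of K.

K = {alpha, echo, oscar, papa, quebec}

From (1): sierra ∈ J.
Suppose quebec ∉ K: no assignment then satisfies all the clues, so quebec ∈ K.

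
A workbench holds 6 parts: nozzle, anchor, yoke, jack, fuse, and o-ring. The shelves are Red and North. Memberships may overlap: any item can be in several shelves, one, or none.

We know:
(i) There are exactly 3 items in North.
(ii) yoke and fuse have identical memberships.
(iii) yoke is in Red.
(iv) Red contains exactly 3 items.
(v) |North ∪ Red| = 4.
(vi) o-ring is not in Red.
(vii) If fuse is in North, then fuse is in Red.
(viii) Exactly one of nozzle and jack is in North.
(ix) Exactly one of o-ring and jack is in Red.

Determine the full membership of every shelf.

Red = {fuse, jack, yoke}; North = {fuse, nozzle, yoke}

From (iii): yoke ∈ Red.
From (vi): o-ring ∉ Red.
(ii): fuse matches yoke: fuse ∈ Red.
(ix) (exactly one): jack ∈ Red.
(iv): Red already has 3, so the rest are out.
Suppose nozzle ∉ North: no assignment then satisfies all the clues, so nozzle ∈ North.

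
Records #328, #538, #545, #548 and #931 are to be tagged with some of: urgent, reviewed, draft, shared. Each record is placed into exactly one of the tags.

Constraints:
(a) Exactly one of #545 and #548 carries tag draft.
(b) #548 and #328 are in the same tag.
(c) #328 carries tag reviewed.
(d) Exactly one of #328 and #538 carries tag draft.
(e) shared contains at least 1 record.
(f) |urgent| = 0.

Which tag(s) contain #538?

From (c): #328 ∈ reviewed.
(b): #548 matches #328: #548 ∉ urgent.
(b): #548 matches #328: #548 ∈ reviewed.
(d) (exactly one): #538 ∈ draft.
(f): urgent already has 0, so the rest are out.
(a) (exactly one): #545 ∈ draft.
(e): only 1 candidates remain for shared, so all are in.

#538: draft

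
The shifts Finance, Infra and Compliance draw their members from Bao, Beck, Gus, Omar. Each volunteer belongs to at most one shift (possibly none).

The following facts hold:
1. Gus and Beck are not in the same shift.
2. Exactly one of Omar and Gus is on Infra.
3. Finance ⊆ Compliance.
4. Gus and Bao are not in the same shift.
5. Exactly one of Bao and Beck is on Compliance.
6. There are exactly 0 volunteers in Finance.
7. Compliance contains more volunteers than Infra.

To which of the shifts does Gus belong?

Gus: Infra

(6): Finance already has 0, so the rest are out.
Suppose Gus ∉ Infra: no assignment then satisfies all the clues, so Gus ∈ Infra.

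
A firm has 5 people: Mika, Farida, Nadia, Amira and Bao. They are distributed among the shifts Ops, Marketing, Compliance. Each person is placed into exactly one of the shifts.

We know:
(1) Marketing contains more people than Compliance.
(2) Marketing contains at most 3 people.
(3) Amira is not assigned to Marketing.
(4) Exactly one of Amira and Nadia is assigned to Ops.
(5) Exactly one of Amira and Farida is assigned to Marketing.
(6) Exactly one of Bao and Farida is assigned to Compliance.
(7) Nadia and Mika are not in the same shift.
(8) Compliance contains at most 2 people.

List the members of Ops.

Ops = {Amira, Mika}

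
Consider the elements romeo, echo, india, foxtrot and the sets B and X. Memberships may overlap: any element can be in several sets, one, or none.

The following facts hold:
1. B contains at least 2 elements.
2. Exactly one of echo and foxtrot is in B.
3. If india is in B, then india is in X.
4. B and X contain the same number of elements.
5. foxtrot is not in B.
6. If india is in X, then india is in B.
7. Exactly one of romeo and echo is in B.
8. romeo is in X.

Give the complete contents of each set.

B = {echo, india}; X = {india, romeo}

From (5): foxtrot ∉ B.
From (8): romeo ∈ X.
(2) (exactly one): echo ∈ B.
(7) (exactly one): romeo ∉ B.
(1): only 2 candidates remain for B, so all are in.
(3): india ∈ X.
Suppose echo ∈ X: no assignment then satisfies all the clues, so echo ∉ X.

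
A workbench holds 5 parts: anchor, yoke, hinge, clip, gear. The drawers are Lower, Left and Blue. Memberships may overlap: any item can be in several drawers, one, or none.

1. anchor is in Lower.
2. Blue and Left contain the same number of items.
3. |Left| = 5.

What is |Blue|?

5

From (1): anchor ∈ Lower.
(3): only 5 candidates remain for Left, so all are in.
Suppose anchor ∉ Blue: no assignment then satisfies all the clues, so anchor ∈ Blue.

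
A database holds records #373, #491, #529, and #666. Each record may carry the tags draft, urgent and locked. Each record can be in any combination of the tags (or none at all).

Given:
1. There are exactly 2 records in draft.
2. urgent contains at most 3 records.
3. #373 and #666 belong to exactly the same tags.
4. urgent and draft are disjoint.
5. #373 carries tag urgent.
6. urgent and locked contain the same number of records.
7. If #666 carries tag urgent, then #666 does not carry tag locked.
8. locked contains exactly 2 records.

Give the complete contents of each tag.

draft = {#491, #529}; urgent = {#373, #666}; locked = {#491, #529}

From (5): #373 ∈ urgent.
(3): #666 matches #373: #666 ∈ urgent.
(4) (disjoint): #373 ∉ draft.
(4) (disjoint): #666 ∉ draft.
(7): #666 ∉ locked.
(1): only 2 candidates remain for draft, so all are in.
(3): #373 matches #666: #373 ∉ locked.
(4) (disjoint): #491 ∉ urgent.
(4) (disjoint): #529 ∉ urgent.
(8): only 2 candidates remain for locked, so all are in.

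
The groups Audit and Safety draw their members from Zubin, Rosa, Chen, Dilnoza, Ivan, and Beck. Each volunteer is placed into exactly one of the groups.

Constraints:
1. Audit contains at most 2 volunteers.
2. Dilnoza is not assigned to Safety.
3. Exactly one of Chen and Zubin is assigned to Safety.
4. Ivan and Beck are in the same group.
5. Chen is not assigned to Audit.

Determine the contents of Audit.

Audit = {Dilnoza, Zubin}

From (2): Dilnoza ∉ Safety.
From (5): Chen ∉ Audit.
Only one group left: Chen ∈ Safety.
Only one group left: Dilnoza ∈ Audit.
(3) (exactly one): Zubin ∉ Safety.
Only one group left: Zubin ∈ Audit.
(1): Audit already has 2, so the rest are out.
Only one group left: Rosa ∈ Safety.
Only one group left: Ivan ∈ Safety.
Only one group left: Beck ∈ Safety.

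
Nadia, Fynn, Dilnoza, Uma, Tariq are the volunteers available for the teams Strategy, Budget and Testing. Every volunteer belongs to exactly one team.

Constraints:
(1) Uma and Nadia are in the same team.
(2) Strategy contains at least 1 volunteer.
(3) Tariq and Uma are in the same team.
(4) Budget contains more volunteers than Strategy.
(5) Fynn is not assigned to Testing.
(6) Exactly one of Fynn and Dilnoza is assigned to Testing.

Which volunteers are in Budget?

Budget = {Nadia, Tariq, Uma}

From (5): Fynn ∉ Testing.
(6) (exactly one): Dilnoza ∈ Testing.
Suppose Nadia ∉ Budget: no assignment then satisfies all the clues, so Nadia ∈ Budget.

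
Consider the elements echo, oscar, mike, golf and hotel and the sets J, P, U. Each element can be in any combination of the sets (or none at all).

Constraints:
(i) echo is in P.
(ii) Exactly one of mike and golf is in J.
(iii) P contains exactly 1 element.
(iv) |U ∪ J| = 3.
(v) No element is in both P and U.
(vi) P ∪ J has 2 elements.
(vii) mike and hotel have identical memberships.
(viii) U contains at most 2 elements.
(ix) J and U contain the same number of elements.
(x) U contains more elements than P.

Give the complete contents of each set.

J = {echo, golf}; P = {echo}; U = {golf, oscar}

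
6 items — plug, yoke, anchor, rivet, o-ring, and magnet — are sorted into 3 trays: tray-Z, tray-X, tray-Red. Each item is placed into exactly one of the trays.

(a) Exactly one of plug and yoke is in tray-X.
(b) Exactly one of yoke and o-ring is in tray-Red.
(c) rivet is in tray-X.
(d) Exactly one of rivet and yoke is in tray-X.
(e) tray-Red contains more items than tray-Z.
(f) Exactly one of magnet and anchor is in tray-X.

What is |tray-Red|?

2

From (c): rivet ∈ tray-X.
(d) (exactly one): yoke ∉ tray-X.
(a) (exactly one): plug ∈ tray-X.
Suppose anchor ∈ tray-Z: no assignment then satisfies all the clues, so anchor ∉ tray-Z.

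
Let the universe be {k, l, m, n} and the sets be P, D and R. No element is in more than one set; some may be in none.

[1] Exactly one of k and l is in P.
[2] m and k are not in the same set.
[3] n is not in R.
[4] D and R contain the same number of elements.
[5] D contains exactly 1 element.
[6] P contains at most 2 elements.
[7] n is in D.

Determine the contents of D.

D = {n}

From (3): n ∉ R.
From (7): n ∈ D.
(5): D already has 1, so the rest are out.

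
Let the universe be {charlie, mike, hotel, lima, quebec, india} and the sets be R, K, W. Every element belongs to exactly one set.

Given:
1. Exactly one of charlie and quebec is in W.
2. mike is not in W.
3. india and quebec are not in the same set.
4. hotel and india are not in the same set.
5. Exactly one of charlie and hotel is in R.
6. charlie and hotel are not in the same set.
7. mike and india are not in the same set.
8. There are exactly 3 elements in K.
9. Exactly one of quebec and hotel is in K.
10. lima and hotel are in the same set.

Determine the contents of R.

R = {charlie, india}

From (2): mike ∉ W.
Suppose charlie ∉ R: no assignment then satisfies all the clues, so charlie ∈ R.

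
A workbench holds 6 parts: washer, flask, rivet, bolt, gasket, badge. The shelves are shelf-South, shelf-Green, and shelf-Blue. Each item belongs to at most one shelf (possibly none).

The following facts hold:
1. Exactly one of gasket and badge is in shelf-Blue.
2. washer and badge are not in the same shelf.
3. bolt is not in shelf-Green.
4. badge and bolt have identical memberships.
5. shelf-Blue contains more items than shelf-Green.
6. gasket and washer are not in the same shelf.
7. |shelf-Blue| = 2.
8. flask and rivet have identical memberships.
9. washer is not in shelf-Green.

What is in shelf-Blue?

shelf-Blue = {badge, bolt}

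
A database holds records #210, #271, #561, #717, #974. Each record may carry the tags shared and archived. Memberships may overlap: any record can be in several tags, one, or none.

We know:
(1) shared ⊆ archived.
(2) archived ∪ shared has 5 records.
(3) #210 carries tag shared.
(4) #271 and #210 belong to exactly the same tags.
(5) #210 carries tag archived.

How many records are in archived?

5

From (3): #210 ∈ shared.
From (5): #210 ∈ archived.
(4): #271 matches #210: #271 ∈ shared.
(4): #271 matches #210: #271 ∈ archived.
Suppose #561 ∉ archived: no assignment then satisfies all the clues, so #561 ∈ archived.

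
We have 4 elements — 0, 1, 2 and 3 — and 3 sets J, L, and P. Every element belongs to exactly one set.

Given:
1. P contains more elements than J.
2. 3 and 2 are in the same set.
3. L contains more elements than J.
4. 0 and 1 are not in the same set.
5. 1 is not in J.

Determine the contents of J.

J = {}

From (5): 1 ∉ J.
Suppose 0 ∈ J: no assignment then satisfies all the clues, so 0 ∉ J.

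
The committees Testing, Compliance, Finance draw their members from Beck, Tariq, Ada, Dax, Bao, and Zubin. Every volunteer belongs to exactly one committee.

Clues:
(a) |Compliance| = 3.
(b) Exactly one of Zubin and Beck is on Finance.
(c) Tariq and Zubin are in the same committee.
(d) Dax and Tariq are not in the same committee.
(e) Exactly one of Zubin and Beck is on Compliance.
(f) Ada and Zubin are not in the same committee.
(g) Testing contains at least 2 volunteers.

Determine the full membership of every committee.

Testing = {Ada, Dax}; Compliance = {Bao, Tariq, Zubin}; Finance = {Beck}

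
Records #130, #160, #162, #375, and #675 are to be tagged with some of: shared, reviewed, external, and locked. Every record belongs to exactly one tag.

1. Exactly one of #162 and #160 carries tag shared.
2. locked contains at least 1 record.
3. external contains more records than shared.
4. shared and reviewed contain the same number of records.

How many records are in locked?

1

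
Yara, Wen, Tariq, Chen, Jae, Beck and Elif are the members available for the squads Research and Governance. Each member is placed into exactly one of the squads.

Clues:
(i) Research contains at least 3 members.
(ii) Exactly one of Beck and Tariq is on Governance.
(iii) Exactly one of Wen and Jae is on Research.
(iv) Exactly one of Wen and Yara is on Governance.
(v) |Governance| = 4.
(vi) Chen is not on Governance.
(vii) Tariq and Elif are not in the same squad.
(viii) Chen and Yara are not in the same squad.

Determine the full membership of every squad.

Research = {Chen, Tariq, Wen}; Governance = {Beck, Elif, Jae, Yara}

From (vi): Chen ∉ Governance.
Only one squad left: Chen ∈ Research.
(viii): Yara ∉ Research.
Only one squad left: Yara ∈ Governance.
(iv) (exactly one): Wen ∉ Governance.
Only one squad left: Wen ∈ Research.
(iii) (exactly one): Jae ∉ Research.
Only one squad left: Jae ∈ Governance.
Suppose Tariq ∉ Research: no assignment then satisfies all the clues, so Tariq ∈ Research.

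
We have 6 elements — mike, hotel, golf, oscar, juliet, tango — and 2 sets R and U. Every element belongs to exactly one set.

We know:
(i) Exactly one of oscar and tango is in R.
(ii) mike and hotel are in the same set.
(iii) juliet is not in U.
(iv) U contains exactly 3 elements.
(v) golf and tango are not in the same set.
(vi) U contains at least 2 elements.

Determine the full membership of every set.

From (iii): juliet ∉ U.
Only one set left: juliet ∈ R.
Suppose mike ∈ R: no assignment then satisfies all the clues, so mike ∉ R.

R = {golf, juliet, oscar}; U = {hotel, mike, tango}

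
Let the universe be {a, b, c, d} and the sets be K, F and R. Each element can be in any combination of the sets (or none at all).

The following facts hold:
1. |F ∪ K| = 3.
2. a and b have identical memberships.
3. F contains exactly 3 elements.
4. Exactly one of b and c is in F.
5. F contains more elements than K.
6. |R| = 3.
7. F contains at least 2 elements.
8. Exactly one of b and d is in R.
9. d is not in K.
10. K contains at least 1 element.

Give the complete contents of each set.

K = {a, b}; F = {a, b, d}; R = {a, b, c}

From (9): d ∉ K.
Suppose a ∉ K: no assignment then satisfies all the clues, so a ∈ K.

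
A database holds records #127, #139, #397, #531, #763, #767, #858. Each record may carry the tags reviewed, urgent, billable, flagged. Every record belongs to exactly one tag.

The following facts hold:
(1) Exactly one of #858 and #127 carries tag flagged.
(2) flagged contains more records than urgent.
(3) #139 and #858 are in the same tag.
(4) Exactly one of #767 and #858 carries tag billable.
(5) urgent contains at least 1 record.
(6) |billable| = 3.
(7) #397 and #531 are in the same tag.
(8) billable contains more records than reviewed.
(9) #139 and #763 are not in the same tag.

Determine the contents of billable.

billable = {#397, #531, #767}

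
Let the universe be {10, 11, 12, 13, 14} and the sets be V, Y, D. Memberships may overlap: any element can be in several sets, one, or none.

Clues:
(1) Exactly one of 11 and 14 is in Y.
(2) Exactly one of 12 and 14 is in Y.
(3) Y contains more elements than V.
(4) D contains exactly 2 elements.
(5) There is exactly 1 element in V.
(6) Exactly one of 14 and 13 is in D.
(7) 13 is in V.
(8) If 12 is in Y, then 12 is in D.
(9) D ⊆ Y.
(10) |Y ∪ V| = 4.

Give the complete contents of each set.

V = {13}; Y = {10, 11, 12, 13}; D = {12, 13}

From (7): 13 ∈ V.
(5): V already has 1, so the rest are out.
Suppose 10 ∉ Y: no assignment then satisfies all the clues, so 10 ∈ Y.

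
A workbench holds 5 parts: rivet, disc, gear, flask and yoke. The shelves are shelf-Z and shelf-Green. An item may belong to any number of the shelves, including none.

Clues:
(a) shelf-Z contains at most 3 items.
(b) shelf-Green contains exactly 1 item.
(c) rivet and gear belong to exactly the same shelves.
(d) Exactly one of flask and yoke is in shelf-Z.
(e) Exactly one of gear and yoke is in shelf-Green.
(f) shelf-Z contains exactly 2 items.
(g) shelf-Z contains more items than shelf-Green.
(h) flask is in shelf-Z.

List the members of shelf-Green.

shelf-Green = {yoke}

From (h): flask ∈ shelf-Z.
(d) (exactly one): yoke ∉ shelf-Z.
Suppose rivet ∈ shelf-Green: no assignment then satisfies all the clues, so rivet ∉ shelf-Green.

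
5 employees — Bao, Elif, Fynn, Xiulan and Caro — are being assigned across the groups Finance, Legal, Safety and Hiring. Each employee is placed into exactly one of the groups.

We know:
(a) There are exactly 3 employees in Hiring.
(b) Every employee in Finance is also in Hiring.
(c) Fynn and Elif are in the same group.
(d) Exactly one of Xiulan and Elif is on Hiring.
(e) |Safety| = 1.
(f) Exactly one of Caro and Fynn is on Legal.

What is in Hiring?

Hiring = {Bao, Elif, Fynn}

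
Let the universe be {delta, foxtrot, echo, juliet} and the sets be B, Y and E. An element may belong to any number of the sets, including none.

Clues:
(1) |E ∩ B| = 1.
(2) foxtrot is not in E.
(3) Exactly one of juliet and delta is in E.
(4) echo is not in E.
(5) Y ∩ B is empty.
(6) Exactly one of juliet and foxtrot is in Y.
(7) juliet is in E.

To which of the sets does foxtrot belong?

foxtrot: Y

From (2): foxtrot ∉ E.
From (4): echo ∉ E.
From (7): juliet ∈ E.
(3) (exactly one): delta ∉ E.
Suppose foxtrot ∈ B: no assignment then satisfies all the clues, so foxtrot ∉ B.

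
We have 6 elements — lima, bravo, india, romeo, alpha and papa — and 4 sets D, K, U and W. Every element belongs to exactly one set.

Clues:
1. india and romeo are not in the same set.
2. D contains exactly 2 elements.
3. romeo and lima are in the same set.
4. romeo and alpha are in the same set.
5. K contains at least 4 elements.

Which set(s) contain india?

india: D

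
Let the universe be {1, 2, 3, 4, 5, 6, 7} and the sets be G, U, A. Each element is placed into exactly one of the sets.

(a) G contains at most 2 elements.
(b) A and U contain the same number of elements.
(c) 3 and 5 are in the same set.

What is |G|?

1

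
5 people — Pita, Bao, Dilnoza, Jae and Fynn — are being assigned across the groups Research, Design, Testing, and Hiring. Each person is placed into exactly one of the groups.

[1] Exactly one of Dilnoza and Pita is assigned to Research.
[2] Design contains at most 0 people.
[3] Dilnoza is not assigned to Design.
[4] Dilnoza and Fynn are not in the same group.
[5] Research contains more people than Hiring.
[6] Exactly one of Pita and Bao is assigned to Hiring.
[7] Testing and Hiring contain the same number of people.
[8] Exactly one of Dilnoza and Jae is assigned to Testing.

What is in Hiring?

Hiring = {Bao}

From (3): Dilnoza ∉ Design.
(2): Design already has 0, so the rest are out.
Suppose Pita ∈ Hiring: no assignment then satisfies all the clues, so Pita ∉ Hiring.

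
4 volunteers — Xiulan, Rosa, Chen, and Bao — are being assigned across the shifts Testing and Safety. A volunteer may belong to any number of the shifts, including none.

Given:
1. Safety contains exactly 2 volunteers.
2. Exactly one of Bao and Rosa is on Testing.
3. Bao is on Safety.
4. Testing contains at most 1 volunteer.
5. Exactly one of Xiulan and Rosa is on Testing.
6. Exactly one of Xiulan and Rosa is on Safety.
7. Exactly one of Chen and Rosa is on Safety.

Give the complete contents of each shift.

Testing = {Rosa}; Safety = {Bao, Rosa}

From (3): Bao ∈ Safety.
Suppose Xiulan ∈ Testing: no assignment then satisfies all the clues, so Xiulan ∉ Testing.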